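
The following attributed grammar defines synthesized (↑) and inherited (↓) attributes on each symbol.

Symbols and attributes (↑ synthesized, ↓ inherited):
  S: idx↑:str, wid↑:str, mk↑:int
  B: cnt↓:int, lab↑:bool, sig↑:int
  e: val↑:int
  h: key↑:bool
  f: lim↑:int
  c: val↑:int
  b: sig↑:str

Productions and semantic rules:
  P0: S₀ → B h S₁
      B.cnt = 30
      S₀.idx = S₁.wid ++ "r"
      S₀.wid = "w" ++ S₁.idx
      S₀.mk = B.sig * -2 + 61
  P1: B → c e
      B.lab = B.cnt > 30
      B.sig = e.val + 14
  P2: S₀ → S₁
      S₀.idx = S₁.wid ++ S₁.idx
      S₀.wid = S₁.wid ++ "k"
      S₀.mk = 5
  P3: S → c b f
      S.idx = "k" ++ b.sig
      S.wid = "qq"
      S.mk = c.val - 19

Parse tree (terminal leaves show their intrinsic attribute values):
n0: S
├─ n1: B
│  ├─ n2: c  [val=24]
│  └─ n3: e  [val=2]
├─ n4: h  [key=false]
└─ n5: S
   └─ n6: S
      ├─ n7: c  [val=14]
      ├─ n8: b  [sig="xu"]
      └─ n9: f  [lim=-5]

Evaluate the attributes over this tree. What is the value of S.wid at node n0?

"wqqkxu"

1. n1.cnt = 30  [30]
2. n2.val = 24  [terminal]
3. n3.val = 2  [terminal]
4. n1.lab = false  [B.cnt > 30]
5. n1.sig = 16  [e.val + 14]
6. n4.key = false  [terminal]
7. n7.val = 14  [terminal]
8. n8.sig = "xu"  [terminal]
9. n9.lim = -5  [terminal]
10. n6.idx = "kxu"  ["k" ++ b.sig]
11. n6.wid = "qq"  ["qq"]
12. n6.mk = -5  [c.val - 19]
13. n5.idx = "qqkxu"  [S₁.wid ++ S₁.idx]
14. n5.wid = "qqk"  [S₁.wid ++ "k"]
15. n5.mk = 5  [5]
16. n0.idx = "qqkr"  [S₁.wid ++ "r"]
17. n0.wid = "wqqkxu"  ["w" ++ S₁.idx]
18. n0.mk = 29  [B.sig * -2 + 61]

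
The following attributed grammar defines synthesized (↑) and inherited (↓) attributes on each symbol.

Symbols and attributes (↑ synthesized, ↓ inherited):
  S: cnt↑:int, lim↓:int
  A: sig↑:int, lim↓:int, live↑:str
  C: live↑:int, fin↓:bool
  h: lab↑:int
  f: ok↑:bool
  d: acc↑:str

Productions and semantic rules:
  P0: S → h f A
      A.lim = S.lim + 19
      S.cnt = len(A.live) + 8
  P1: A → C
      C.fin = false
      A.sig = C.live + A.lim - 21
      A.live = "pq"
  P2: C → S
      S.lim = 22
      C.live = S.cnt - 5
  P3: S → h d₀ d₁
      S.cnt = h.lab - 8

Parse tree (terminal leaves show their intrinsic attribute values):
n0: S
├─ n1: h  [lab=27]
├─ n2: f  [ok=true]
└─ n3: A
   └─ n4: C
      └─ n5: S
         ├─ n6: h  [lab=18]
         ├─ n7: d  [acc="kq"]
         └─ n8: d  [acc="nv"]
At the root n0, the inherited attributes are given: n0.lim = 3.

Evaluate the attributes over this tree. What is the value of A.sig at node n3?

1. n0.lim = 3  [given at root]
2. n1.lab = 27  [terminal]
3. n2.ok = true  [terminal]
4. n3.lim = 22  [S.lim + 19]
5. n4.fin = false  [false]
6. n5.lim = 22  [22]
7. n6.lab = 18  [terminal]
8. n7.acc = "kq"  [terminal]
9. n8.acc = "nv"  [terminal]
10. n5.cnt = 10  [h.lab - 8]
11. n4.live = 5  [S.cnt - 5]
12. n3.sig = 6  [C.live + A.lim - 21]
13. n3.live = "pq"  ["pq"]
14. n0.cnt = 10  [len(A.live) + 8]

6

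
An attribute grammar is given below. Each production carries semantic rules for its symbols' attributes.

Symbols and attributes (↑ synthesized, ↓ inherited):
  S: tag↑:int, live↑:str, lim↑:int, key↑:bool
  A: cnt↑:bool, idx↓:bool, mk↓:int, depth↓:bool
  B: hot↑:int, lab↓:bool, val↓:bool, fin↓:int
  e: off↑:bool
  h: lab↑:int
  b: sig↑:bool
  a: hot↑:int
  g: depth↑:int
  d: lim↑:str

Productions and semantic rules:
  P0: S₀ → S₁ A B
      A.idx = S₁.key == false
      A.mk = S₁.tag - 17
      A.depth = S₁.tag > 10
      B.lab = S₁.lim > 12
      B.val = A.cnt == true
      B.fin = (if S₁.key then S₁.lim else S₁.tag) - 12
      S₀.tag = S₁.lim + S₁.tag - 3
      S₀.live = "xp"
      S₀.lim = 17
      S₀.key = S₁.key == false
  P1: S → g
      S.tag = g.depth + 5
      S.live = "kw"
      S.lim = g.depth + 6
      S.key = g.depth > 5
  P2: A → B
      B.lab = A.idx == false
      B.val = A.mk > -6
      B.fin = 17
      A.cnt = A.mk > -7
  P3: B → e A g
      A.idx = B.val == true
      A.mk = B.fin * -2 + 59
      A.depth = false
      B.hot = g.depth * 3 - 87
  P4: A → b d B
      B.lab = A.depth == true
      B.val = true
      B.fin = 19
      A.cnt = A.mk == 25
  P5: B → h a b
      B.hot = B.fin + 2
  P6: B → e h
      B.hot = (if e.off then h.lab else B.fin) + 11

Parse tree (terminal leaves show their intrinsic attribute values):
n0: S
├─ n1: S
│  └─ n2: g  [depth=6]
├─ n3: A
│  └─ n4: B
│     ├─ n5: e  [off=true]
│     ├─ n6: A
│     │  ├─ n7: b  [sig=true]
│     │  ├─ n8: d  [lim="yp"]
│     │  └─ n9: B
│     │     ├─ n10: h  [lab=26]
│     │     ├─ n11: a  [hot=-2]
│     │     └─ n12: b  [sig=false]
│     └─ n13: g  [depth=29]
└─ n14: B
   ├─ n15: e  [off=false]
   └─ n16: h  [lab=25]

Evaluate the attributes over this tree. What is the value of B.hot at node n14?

1. n2.depth = 6  [terminal]
2. n1.tag = 11  [g.depth + 5]
3. n1.live = "kw"  ["kw"]
4. n1.lim = 12  [g.depth + 6]
5. n1.key = true  [g.depth > 5]
6. n3.idx = false  [S₁.key == false]
7. n3.mk = -6  [S₁.tag - 17]
8. n3.depth = true  [S₁.tag > 10]
9. n4.lab = true  [A.idx == false]
10. n4.val = false  [A.mk > -6]
11. n4.fin = 17  [17]
12. n5.off = true  [terminal]
13. n6.idx = false  [B.val == true]
14. n6.mk = 25  [B.fin * -2 + 59]
15. n6.depth = false  [false]
16. n7.sig = true  [terminal]
17. n8.lim = "yp"  [terminal]
18. n9.lab = false  [A.depth == true]
19. n9.val = true  [true]
20. n9.fin = 19  [19]
21. n10.lab = 26  [terminal]
22. n11.hot = -2  [terminal]
23. n12.sig = false  [terminal]
24. n9.hot = 21  [B.fin + 2]
25. n6.cnt = true  [A.mk == 25]
26. n13.depth = 29  [terminal]
27. n4.hot = 0  [g.depth * 3 - 87]
28. n3.cnt = true  [A.mk > -7]
29. n14.lab = false  [S₁.lim > 12]
30. n14.val = true  [A.cnt == true]
31. n14.fin = 0  [(if S₁.key then S₁.lim else S₁.tag) - 12]
32. n15.off = false  [terminal]
33. n16.lab = 25  [terminal]
34. n14.hot = 11  [(if e.off then h.lab else B.fin) + 11]
35. n0.tag = 20  [S₁.lim + S₁.tag - 3]
36. n0.live = "xp"  ["xp"]
37. n0.lim = 17  [17]
38. n0.key = false  [S₁.key == false]

11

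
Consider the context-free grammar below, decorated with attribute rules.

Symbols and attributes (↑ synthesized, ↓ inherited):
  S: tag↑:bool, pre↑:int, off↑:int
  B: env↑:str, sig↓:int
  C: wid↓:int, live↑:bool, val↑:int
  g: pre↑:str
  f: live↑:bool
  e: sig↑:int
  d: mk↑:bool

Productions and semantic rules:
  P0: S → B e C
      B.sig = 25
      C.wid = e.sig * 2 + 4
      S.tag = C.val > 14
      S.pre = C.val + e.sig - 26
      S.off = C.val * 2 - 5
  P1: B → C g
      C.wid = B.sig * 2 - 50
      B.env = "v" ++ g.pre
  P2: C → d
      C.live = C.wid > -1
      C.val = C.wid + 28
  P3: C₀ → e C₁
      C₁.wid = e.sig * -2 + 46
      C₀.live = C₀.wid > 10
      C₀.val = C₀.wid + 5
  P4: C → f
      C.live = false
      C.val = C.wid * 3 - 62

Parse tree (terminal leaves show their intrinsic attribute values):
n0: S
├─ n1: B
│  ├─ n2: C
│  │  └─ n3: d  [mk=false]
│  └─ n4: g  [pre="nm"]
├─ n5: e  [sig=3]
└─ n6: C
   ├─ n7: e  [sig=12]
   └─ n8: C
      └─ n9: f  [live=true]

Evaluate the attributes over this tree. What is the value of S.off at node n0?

25

1. n1.sig = 25  [25]
2. n2.wid = 0  [B.sig * 2 - 50]
3. n3.mk = false  [terminal]
4. n2.live = true  [C.wid > -1]
5. n2.val = 28  [C.wid + 28]
6. n4.pre = "nm"  [terminal]
7. n1.env = "vnm"  ["v" ++ g.pre]
8. n5.sig = 3  [terminal]
9. n6.wid = 10  [e.sig * 2 + 4]
10. n7.sig = 12  [terminal]
11. n8.wid = 22  [e.sig * -2 + 46]
12. n9.live = true  [terminal]
13. n8.live = false  [false]
14. n8.val = 4  [C.wid * 3 - 62]
15. n6.live = false  [C₀.wid > 10]
16. n6.val = 15  [C₀.wid + 5]
17. n0.tag = true  [C.val > 14]
18. n0.pre = -8  [C.val + e.sig - 26]
19. n0.off = 25  [C.val * 2 - 5]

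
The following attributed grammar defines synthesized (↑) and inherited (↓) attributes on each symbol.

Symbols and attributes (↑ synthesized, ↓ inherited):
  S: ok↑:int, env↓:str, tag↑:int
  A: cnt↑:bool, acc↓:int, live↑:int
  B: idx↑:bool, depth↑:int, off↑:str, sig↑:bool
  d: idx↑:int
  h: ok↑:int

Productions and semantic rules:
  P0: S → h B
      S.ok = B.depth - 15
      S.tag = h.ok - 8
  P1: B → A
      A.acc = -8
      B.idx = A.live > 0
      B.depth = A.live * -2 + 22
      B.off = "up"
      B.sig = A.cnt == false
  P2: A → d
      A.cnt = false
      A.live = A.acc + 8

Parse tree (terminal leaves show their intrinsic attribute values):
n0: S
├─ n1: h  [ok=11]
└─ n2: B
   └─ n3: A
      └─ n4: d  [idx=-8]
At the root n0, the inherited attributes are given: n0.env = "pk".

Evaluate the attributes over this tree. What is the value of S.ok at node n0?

7

1. n0.env = "pk"  [given at root]
2. n1.ok = 11  [terminal]
3. n3.acc = -8  [-8]
4. n4.idx = -8  [terminal]
5. n3.cnt = false  [false]
6. n3.live = 0  [A.acc + 8]
7. n2.idx = false  [A.live > 0]
8. n2.depth = 22  [A.live * -2 + 22]
9. n2.off = "up"  ["up"]
10. n2.sig = true  [A.cnt == false]
11. n0.ok = 7  [B.depth - 15]
12. n0.tag = 3  [h.ok - 8]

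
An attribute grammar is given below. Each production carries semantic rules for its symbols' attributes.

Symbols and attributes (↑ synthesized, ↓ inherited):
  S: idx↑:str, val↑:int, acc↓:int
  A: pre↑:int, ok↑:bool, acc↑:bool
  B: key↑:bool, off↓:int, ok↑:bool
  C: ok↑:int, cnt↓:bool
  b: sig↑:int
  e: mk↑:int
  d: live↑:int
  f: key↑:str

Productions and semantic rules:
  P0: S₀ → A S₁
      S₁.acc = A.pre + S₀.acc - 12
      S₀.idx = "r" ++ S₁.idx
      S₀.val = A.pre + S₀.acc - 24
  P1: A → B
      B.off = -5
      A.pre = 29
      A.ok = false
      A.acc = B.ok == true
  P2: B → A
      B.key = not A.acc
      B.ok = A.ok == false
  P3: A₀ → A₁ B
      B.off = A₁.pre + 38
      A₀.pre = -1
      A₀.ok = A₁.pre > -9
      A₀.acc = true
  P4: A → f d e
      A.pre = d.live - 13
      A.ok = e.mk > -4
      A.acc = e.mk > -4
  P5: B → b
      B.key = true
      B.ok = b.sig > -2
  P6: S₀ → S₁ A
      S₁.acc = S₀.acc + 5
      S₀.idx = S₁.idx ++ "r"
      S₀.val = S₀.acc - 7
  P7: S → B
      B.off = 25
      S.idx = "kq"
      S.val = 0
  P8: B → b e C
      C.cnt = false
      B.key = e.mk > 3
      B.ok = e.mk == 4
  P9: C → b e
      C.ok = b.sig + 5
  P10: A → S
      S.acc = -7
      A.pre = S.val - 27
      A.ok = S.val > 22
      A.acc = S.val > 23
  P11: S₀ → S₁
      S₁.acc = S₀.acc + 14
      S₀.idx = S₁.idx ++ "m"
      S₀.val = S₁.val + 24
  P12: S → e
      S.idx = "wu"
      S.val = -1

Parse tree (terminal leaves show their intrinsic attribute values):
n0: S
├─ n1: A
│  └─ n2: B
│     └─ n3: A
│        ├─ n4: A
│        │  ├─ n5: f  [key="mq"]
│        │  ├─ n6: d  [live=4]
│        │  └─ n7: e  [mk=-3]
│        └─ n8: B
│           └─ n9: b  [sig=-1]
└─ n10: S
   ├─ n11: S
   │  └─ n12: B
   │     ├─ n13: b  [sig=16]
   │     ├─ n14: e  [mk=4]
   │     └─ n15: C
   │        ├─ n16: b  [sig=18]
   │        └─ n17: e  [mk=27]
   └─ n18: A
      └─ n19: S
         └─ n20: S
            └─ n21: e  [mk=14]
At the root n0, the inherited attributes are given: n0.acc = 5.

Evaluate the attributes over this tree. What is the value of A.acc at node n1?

1. n0.acc = 5  [given at root]
2. n2.off = -5  [-5]
3. n5.key = "mq"  [terminal]
4. n6.live = 4  [terminal]
5. n7.mk = -3  [terminal]
6. n4.pre = -9  [d.live - 13]
7. n4.ok = true  [e.mk > -4]
8. n4.acc = true  [e.mk > -4]
9. n8.off = 29  [A₁.pre + 38]
10. n9.sig = -1  [terminal]
11. n8.key = true  [true]
12. n8.ok = true  [b.sig > -2]
13. n3.pre = -1  [-1]
14. n3.ok = false  [A₁.pre > -9]
15. n3.acc = true  [true]
16. n2.key = false  [not A.acc]
17. n2.ok = true  [A.ok == false]
18. n1.pre = 29  [29]
19. n1.ok = false  [false]
20. n1.acc = true  [B.ok == true]
21. n10.acc = 22  [A.pre + S₀.acc - 12]
22. n11.acc = 27  [S₀.acc + 5]
23. n12.off = 25  [25]
24. n13.sig = 16  [terminal]
25. n14.mk = 4  [terminal]
26. n15.cnt = false  [false]
27. n16.sig = 18  [terminal]
28. n17.mk = 27  [terminal]
29. n15.ok = 23  [b.sig + 5]
30. n12.key = true  [e.mk > 3]
31. n12.ok = true  [e.mk == 4]
32. n11.idx = "kq"  ["kq"]
33. n11.val = 0  [0]
34. n19.acc = -7  [-7]
35. n20.acc = 7  [S₀.acc + 14]
36. n21.mk = 14  [terminal]
37. n20.idx = "wu"  ["wu"]
38. n20.val = -1  [-1]
39. n19.idx = "wum"  [S₁.idx ++ "m"]
40. n19.val = 23  [S₁.val + 24]
41. n18.pre = -4  [S.val - 27]
42. n18.ok = true  [S.val > 22]
43. n18.acc = false  [S.val > 23]
44. n10.idx = "kqr"  [S₁.idx ++ "r"]
45. n10.val = 15  [S₀.acc - 7]
46. n0.idx = "rkqr"  ["r" ++ S₁.idx]
47. n0.val = 10  [A.pre + S₀.acc - 24]

true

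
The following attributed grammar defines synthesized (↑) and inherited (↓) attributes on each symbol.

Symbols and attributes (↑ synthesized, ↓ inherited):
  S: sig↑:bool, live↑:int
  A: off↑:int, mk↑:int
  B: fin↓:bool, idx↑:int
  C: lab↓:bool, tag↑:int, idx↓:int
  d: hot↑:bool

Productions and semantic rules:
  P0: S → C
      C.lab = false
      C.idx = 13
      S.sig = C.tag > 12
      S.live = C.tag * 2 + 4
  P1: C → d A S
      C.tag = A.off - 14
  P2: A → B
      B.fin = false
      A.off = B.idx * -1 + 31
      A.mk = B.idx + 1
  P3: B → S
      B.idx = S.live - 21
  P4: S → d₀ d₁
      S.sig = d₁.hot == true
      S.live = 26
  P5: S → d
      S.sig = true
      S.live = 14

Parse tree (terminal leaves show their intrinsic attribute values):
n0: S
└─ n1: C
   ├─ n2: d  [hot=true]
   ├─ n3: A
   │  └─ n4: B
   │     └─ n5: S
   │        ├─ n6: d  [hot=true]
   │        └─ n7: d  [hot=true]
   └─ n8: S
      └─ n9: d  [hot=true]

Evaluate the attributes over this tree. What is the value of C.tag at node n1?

1. n1.lab = false  [false]
2. n1.idx = 13  [13]
3. n2.hot = true  [terminal]
4. n4.fin = false  [false]
5. n6.hot = true  [terminal]
6. n7.hot = true  [terminal]
7. n5.sig = true  [d₁.hot == true]
8. n5.live = 26  [26]
9. n4.idx = 5  [S.live - 21]
10. n3.off = 26  [B.idx * -1 + 31]
11. n3.mk = 6  [B.idx + 1]
12. n9.hot = true  [terminal]
13. n8.sig = true  [true]
14. n8.live = 14  [14]
15. n1.tag = 12  [A.off - 14]
16. n0.sig = false  [C.tag > 12]
17. n0.live = 28  [C.tag * 2 + 4]

12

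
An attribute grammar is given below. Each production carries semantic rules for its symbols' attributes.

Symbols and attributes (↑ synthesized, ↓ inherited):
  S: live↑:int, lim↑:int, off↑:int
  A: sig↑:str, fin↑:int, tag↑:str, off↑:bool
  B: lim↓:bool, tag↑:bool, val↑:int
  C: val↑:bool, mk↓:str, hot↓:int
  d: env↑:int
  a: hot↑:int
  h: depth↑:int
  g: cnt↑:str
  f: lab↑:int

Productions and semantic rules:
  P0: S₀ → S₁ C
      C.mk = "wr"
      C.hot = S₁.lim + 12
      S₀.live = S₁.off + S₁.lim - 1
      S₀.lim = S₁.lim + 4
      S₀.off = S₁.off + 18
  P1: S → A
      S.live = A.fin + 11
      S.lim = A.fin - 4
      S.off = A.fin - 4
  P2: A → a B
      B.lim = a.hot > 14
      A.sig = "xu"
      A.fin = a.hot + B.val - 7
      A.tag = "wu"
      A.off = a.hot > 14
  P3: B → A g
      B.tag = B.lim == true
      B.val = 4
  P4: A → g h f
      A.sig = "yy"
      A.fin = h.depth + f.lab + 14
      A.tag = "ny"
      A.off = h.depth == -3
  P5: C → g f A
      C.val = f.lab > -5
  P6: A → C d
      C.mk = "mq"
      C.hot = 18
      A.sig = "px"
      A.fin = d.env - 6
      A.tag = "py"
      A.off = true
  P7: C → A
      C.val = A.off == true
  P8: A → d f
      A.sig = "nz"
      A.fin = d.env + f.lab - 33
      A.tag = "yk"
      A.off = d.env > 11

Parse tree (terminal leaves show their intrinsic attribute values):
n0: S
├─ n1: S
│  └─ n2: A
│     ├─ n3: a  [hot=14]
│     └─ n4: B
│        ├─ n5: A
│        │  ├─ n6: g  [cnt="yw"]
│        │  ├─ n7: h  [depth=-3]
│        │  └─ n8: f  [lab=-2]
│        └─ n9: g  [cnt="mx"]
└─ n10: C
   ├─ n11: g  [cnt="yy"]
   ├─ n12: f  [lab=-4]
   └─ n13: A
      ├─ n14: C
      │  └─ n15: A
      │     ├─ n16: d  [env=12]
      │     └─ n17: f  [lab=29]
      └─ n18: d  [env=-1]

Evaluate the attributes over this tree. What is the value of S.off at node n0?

1. n3.hot = 14  [terminal]
2. n4.lim = false  [a.hot > 14]
3. n6.cnt = "yw"  [terminal]
4. n7.depth = -3  [terminal]
5. n8.lab = -2  [terminal]
6. n5.sig = "yy"  ["yy"]
7. n5.fin = 9  [h.depth + f.lab + 14]
8. n5.tag = "ny"  ["ny"]
9. n5.off = true  [h.depth == -3]
10. n9.cnt = "mx"  [terminal]
11. n4.tag = false  [B.lim == true]
12. n4.val = 4  [4]
13. n2.sig = "xu"  ["xu"]
14. n2.fin = 11  [a.hot + B.val - 7]
15. n2.tag = "wu"  ["wu"]
16. n2.off = false  [a.hot > 14]
17. n1.live = 22  [A.fin + 11]
18. n1.lim = 7  [A.fin - 4]
19. n1.off = 7  [A.fin - 4]
20. n10.mk = "wr"  ["wr"]
21. n10.hot = 19  [S₁.lim + 12]
22. n11.cnt = "yy"  [terminal]
23. n12.lab = -4  [terminal]
24. n14.mk = "mq"  ["mq"]
25. n14.hot = 18  [18]
26. n16.env = 12  [terminal]
27. n17.lab = 29  [terminal]
28. n15.sig = "nz"  ["nz"]
29. n15.fin = 8  [d.env + f.lab - 33]
30. n15.tag = "yk"  ["yk"]
31. n15.off = true  [d.env > 11]
32. n14.val = true  [A.off == true]
33. n18.env = -1  [terminal]
34. n13.sig = "px"  ["px"]
35. n13.fin = -7  [d.env - 6]
36. n13.tag = "py"  ["py"]
37. n13.off = true  [true]
38. n10.val = true  [f.lab > -5]
39. n0.live = 13  [S₁.off + S₁.lim - 1]
40. n0.lim = 11  [S₁.lim + 4]
41. n0.off = 25  [S₁.off + 18]

25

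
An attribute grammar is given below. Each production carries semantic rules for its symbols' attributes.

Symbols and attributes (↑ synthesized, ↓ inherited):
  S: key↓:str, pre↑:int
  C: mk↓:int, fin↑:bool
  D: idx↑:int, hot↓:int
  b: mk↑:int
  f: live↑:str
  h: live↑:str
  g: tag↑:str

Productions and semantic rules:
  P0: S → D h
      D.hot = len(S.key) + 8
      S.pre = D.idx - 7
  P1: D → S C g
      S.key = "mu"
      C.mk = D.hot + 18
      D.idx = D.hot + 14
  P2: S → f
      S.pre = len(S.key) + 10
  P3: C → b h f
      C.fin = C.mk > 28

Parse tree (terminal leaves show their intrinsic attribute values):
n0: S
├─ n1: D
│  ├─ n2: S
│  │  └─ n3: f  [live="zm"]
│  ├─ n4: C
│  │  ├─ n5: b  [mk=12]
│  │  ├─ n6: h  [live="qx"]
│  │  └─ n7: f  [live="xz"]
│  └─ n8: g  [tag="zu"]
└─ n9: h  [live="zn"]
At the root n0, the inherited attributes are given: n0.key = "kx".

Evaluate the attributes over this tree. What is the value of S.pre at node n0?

1. n0.key = "kx"  [given at root]
2. n1.hot = 10  [len(S.key) + 8]
3. n2.key = "mu"  ["mu"]
4. n3.live = "zm"  [terminal]
5. n2.pre = 12  [len(S.key) + 10]
6. n4.mk = 28  [D.hot + 18]
7. n5.mk = 12  [terminal]
8. n6.live = "qx"  [terminal]
9. n7.live = "xz"  [terminal]
10. n4.fin = false  [C.mk > 28]
11. n8.tag = "zu"  [terminal]
12. n1.idx = 24  [D.hot + 14]
13. n9.live = "zn"  [terminal]
14. n0.pre = 17  [D.idx - 7]

17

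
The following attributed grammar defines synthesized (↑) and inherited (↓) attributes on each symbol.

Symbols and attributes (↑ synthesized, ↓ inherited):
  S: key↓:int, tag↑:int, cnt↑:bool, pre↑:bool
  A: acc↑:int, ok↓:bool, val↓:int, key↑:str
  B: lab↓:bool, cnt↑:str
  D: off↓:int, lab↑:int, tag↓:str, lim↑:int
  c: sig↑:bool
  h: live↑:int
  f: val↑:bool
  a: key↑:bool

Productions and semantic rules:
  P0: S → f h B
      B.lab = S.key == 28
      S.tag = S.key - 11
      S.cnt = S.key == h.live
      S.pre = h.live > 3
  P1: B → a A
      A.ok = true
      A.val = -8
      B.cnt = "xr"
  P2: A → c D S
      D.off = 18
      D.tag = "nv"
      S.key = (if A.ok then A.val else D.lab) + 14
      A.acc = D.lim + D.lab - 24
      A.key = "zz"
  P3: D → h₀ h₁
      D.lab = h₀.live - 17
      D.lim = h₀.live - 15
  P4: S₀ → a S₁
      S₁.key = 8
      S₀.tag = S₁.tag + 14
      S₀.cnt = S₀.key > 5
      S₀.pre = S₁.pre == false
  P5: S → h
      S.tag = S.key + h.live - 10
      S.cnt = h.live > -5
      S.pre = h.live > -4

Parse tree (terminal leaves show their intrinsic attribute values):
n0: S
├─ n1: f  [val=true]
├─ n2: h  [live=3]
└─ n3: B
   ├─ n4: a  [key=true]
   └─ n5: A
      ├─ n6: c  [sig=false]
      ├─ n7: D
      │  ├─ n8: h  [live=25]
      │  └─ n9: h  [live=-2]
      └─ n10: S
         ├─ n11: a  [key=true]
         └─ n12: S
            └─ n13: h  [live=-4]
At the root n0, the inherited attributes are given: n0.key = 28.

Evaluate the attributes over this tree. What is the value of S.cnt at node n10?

true

1. n0.key = 28  [given at root]
2. n1.val = true  [terminal]
3. n2.live = 3  [terminal]
4. n3.lab = true  [S.key == 28]
5. n4.key = true  [terminal]
6. n5.ok = true  [true]
7. n5.val = -8  [-8]
8. n6.sig = false  [terminal]
9. n7.off = 18  [18]
10. n7.tag = "nv"  ["nv"]
11. n8.live = 25  [terminal]
12. n9.live = -2  [terminal]
13. n7.lab = 8  [h₀.live - 17]
14. n7.lim = 10  [h₀.live - 15]
15. n10.key = 6  [(if A.ok then A.val else D.lab) + 14]
16. n11.key = true  [terminal]
17. n12.key = 8  [8]
18. n13.live = -4  [terminal]
19. n12.tag = -6  [S.key + h.live - 10]
20. n12.cnt = true  [h.live > -5]
21. n12.pre = false  [h.live > -4]
22. n10.tag = 8  [S₁.tag + 14]
23. n10.cnt = true  [S₀.key > 5]
24. n10.pre = true  [S₁.pre == false]
25. n5.acc = -6  [D.lim + D.lab - 24]
26. n5.key = "zz"  ["zz"]
27. n3.cnt = "xr"  ["xr"]
28. n0.tag = 17  [S.key - 11]
29. n0.cnt = false  [S.key == h.live]
30. n0.pre = false  [h.live > 3]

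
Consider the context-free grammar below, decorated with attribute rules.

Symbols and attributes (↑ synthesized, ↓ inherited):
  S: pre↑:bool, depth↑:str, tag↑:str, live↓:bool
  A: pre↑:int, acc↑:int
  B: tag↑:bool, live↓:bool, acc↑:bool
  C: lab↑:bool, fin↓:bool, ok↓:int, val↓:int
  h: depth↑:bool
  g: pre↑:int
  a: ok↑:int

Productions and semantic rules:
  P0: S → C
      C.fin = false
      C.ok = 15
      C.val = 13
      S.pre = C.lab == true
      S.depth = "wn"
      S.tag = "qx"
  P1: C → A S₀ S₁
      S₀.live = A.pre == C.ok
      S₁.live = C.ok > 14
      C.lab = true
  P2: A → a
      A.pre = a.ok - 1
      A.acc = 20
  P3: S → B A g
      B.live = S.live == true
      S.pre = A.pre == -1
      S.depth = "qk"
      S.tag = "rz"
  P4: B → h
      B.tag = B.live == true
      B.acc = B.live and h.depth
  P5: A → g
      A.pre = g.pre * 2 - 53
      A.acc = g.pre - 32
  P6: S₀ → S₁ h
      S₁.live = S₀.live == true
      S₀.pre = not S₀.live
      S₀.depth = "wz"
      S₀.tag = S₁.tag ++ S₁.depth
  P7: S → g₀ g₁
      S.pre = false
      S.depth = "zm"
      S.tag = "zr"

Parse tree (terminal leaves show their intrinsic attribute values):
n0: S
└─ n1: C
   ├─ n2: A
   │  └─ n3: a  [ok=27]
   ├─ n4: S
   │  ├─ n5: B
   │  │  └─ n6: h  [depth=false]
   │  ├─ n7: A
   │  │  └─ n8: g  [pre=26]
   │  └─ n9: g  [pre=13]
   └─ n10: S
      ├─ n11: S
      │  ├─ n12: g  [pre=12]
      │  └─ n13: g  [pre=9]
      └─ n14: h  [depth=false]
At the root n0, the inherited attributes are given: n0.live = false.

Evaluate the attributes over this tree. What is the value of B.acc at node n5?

1. n0.live = false  [given at root]
2. n1.fin = false  [false]
3. n1.ok = 15  [15]
4. n1.val = 13  [13]
5. n3.ok = 27  [terminal]
6. n2.pre = 26  [a.ok - 1]
7. n2.acc = 20  [20]
8. n4.live = false  [A.pre == C.ok]
9. n5.live = false  [S.live == true]
10. n6.depth = false  [terminal]
11. n5.tag = false  [B.live == true]
12. n5.acc = false  [B.live and h.depth]
13. n8.pre = 26  [terminal]
14. n7.pre = -1  [g.pre * 2 - 53]
15. n7.acc = -6  [g.pre - 32]
16. n9.pre = 13  [terminal]
17. n4.pre = true  [A.pre == -1]
18. n4.depth = "qk"  ["qk"]
19. n4.tag = "rz"  ["rz"]
20. n10.live = true  [C.ok > 14]
21. n11.live = true  [S₀.live == true]
22. n12.pre = 12  [terminal]
23. n13.pre = 9  [terminal]
24. n11.pre = false  [false]
25. n11.depth = "zm"  ["zm"]
26. n11.tag = "zr"  ["zr"]
27. n14.depth = false  [terminal]
28. n10.pre = false  [not S₀.live]
29. n10.depth = "wz"  ["wz"]
30. n10.tag = "zrzm"  [S₁.tag ++ S₁.depth]
31. n1.lab = true  [true]
32. n0.pre = true  [C.lab == true]
33. n0.depth = "wn"  ["wn"]
34. n0.tag = "qx"  ["qx"]

false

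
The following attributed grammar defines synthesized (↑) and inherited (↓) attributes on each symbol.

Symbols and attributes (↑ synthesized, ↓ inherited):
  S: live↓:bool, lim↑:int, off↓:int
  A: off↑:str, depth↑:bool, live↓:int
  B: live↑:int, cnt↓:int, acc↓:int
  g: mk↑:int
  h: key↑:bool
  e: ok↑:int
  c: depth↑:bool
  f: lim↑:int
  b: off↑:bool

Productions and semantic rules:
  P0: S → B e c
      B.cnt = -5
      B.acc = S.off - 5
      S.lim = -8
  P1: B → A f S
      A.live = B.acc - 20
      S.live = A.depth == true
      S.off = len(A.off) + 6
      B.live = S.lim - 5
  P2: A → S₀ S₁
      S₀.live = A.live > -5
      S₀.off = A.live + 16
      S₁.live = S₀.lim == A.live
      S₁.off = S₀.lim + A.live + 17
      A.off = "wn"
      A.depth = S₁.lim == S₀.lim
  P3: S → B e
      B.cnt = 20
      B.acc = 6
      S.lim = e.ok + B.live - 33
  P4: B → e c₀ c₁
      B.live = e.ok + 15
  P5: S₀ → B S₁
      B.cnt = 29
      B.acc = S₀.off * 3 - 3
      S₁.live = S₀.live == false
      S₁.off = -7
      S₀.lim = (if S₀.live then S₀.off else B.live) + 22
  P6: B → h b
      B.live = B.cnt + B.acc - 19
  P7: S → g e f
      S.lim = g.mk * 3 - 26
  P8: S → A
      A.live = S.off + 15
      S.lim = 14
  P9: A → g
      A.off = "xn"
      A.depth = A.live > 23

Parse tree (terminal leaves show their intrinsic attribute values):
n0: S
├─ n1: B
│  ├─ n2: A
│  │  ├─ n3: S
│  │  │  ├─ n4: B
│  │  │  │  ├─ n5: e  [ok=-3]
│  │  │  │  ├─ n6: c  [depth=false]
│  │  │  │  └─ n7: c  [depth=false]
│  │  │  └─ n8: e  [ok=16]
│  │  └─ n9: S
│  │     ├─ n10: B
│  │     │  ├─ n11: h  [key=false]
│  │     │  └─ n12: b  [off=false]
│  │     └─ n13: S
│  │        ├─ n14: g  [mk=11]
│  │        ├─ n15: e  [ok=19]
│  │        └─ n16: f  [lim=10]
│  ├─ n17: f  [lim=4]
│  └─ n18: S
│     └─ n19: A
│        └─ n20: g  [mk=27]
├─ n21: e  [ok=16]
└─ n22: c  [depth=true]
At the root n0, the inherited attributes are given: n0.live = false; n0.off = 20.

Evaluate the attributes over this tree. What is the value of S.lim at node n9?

29

1. n0.live = false  [given at root]
2. n0.off = 20  [given at root]
3. n1.cnt = -5  [-5]
4. n1.acc = 15  [S.off - 5]
5. n2.live = -5  [B.acc - 20]
6. n3.live = false  [A.live > -5]
7. n3.off = 11  [A.live + 16]
8. n4.cnt = 20  [20]
9. n4.acc = 6  [6]
10. n5.ok = -3  [terminal]
11. n6.depth = false  [terminal]
12. n7.depth = false  [terminal]
13. n4.live = 12  [e.ok + 15]
14. n8.ok = 16  [terminal]
15. n3.lim = -5  [e.ok + B.live - 33]
16. n9.live = true  [S₀.lim == A.live]
17. n9.off = 7  [S₀.lim + A.live + 17]
18. n10.cnt = 29  [29]
19. n10.acc = 18  [S₀.off * 3 - 3]
20. n11.key = false  [terminal]
21. n12.off = false  [terminal]
22. n10.live = 28  [B.cnt + B.acc - 19]
23. n13.live = false  [S₀.live == false]
24. n13.off = -7  [-7]
25. n14.mk = 11  [terminal]
26. n15.ok = 19  [terminal]
27. n16.lim = 10  [terminal]
28. n13.lim = 7  [g.mk * 3 - 26]
29. n9.lim = 29  [(if S₀.live then S₀.off else B.live) + 22]
30. n2.off = "wn"  ["wn"]
31. n2.depth = false  [S₁.lim == S₀.lim]
32. n17.lim = 4  [terminal]
33. n18.live = false  [A.depth == true]
34. n18.off = 8  [len(A.off) + 6]
35. n19.live = 23  [S.off + 15]
36. n20.mk = 27  [terminal]
37. n19.off = "xn"  ["xn"]
38. n19.depth = false  [A.live > 23]
39. n18.lim = 14  [14]
40. n1.live = 9  [S.lim - 5]
41. n21.ok = 16  [terminal]
42. n22.depth = true  [terminal]
43. n0.lim = -8  [-8]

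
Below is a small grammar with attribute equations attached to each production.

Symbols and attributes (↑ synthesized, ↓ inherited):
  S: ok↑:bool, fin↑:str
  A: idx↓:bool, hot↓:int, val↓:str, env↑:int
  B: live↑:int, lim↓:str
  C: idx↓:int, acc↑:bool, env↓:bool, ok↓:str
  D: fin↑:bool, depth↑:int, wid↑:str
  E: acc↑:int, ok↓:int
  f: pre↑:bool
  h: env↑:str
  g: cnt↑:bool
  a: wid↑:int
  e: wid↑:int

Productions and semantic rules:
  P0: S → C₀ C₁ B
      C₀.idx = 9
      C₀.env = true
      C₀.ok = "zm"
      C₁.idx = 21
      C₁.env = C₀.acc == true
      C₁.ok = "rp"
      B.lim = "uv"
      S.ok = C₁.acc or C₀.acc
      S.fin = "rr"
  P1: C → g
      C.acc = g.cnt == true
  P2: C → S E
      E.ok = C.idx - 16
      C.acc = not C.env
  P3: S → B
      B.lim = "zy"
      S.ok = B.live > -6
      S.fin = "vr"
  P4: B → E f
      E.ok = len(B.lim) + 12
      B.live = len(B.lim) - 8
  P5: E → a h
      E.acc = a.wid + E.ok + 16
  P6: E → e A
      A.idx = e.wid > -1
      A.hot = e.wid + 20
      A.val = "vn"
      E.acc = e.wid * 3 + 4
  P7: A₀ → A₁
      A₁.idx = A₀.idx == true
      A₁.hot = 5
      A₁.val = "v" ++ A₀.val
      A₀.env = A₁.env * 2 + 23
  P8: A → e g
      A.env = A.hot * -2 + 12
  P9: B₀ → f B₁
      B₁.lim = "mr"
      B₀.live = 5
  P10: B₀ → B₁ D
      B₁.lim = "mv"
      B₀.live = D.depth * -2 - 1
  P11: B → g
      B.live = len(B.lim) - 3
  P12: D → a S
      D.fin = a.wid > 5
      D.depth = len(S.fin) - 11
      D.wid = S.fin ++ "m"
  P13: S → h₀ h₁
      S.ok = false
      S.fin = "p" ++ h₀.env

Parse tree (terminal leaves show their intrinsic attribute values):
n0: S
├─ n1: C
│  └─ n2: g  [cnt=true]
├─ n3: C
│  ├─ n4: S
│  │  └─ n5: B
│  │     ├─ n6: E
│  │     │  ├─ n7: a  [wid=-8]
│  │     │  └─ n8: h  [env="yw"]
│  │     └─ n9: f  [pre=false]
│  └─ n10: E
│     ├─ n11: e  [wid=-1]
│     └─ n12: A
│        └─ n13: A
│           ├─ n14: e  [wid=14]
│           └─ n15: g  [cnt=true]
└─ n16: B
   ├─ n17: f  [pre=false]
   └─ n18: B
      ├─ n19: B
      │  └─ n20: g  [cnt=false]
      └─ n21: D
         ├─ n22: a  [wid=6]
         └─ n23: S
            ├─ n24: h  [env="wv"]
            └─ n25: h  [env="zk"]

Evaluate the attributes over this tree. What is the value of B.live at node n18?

15

1. n1.idx = 9  [9]
2. n1.env = true  [true]
3. n1.ok = "zm"  ["zm"]
4. n2.cnt = true  [terminal]
5. n1.acc = true  [g.cnt == true]
6. n3.idx = 21  [21]
7. n3.env = true  [C₀.acc == true]
8. n3.ok = "rp"  ["rp"]
9. n5.lim = "zy"  ["zy"]
10. n6.ok = 14  [len(B.lim) + 12]
11. n7.wid = -8  [terminal]
12. n8.env = "yw"  [terminal]
13. n6.acc = 22  [a.wid + E.ok + 16]
14. n9.pre = false  [terminal]
15. n5.live = -6  [len(B.lim) - 8]
16. n4.ok = false  [B.live > -6]
17. n4.fin = "vr"  ["vr"]
18. n10.ok = 5  [C.idx - 16]
19. n11.wid = -1  [terminal]
20. n12.idx = false  [e.wid > -1]
21. n12.hot = 19  [e.wid + 20]
22. n12.val = "vn"  ["vn"]
23. n13.idx = false  [A₀.idx == true]
24. n13.hot = 5  [5]
25. n13.val = "vvn"  ["v" ++ A₀.val]
26. n14.wid = 14  [terminal]
27. n15.cnt = true  [terminal]
28. n13.env = 2  [A.hot * -2 + 12]
29. n12.env = 27  [A₁.env * 2 + 23]
30. n10.acc = 1  [e.wid * 3 + 4]
31. n3.acc = false  [not C.env]
32. n16.lim = "uv"  ["uv"]
33. n17.pre = false  [terminal]
34. n18.lim = "mr"  ["mr"]
35. n19.lim = "mv"  ["mv"]
36. n20.cnt = false  [terminal]
37. n19.live = -1  [len(B.lim) - 3]
38. n22.wid = 6  [terminal]
39. n24.env = "wv"  [terminal]
40. n25.env = "zk"  [terminal]
41. n23.ok = false  [false]
42. n23.fin = "pwv"  ["p" ++ h₀.env]
43. n21.fin = true  [a.wid > 5]
44. n21.depth = -8  [len(S.fin) - 11]
45. n21.wid = "pwvm"  [S.fin ++ "m"]
46. n18.live = 15  [D.depth * -2 - 1]
47. n16.live = 5  [5]
48. n0.ok = true  [C₁.acc or C₀.acc]
49. n0.fin = "rr"  ["rr"]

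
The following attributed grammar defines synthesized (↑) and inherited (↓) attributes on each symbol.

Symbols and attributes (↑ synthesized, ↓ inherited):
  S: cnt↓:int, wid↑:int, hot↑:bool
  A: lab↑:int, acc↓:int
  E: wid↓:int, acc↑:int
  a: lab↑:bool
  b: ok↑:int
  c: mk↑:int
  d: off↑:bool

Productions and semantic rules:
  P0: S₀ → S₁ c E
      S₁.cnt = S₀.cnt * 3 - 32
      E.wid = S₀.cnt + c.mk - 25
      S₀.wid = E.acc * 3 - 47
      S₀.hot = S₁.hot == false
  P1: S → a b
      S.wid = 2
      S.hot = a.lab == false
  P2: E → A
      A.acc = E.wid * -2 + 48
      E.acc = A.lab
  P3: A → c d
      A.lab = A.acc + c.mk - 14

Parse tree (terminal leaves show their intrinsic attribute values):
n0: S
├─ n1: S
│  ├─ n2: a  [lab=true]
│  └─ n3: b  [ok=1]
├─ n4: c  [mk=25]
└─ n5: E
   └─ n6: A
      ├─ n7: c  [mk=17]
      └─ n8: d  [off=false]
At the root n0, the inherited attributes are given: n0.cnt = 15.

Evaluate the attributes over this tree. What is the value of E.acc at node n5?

1. n0.cnt = 15  [given at root]
2. n1.cnt = 13  [S₀.cnt * 3 - 32]
3. n2.lab = true  [terminal]
4. n3.ok = 1  [terminal]
5. n1.wid = 2  [2]
6. n1.hot = false  [a.lab == false]
7. n4.mk = 25  [terminal]
8. n5.wid = 15  [S₀.cnt + c.mk - 25]
9. n6.acc = 18  [E.wid * -2 + 48]
10. n7.mk = 17  [terminal]
11. n8.off = false  [terminal]
12. n6.lab = 21  [A.acc + c.mk - 14]
13. n5.acc = 21  [A.lab]
14. n0.wid = 16  [E.acc * 3 - 47]
15. n0.hot = true  [S₁.hot == false]

21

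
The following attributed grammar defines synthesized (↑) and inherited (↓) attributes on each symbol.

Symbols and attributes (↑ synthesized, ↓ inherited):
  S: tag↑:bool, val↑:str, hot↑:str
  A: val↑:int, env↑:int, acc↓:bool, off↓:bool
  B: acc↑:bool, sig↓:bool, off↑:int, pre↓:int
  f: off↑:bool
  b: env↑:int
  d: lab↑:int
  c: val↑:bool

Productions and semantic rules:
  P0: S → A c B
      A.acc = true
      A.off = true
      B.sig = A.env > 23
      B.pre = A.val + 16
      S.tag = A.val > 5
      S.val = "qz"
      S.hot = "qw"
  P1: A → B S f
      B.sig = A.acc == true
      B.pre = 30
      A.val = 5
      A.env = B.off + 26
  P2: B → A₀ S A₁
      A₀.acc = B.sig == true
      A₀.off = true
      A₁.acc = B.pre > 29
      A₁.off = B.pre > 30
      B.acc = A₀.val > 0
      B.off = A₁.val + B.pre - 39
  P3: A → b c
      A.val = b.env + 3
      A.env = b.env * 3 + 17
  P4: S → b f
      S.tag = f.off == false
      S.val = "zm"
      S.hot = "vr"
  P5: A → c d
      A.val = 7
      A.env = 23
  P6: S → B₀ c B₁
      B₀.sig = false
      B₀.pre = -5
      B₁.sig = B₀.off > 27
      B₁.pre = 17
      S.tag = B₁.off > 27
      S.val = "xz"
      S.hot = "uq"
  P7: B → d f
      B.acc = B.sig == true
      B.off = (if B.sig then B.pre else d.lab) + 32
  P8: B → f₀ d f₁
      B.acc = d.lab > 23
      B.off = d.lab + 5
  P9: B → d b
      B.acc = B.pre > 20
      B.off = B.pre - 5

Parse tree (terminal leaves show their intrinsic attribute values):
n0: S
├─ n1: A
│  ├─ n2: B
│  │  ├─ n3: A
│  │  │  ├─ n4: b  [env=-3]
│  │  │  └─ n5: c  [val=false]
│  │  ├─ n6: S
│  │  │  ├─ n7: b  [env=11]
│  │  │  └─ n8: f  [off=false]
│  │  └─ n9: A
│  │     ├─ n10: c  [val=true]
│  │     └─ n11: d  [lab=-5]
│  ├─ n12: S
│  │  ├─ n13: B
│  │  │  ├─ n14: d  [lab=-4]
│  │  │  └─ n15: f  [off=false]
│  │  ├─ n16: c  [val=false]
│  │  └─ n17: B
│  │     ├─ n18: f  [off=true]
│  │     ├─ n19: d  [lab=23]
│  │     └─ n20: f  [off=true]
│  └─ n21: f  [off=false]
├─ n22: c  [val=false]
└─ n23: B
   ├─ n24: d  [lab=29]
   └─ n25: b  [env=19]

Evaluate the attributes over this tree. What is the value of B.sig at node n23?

1. n1.acc = true  [true]
2. n1.off = true  [true]
3. n2.sig = true  [A.acc == true]
4. n2.pre = 30  [30]
5. n3.acc = true  [B.sig == true]
6. n3.off = true  [true]
7. n4.env = -3  [terminal]
8. n5.val = false  [terminal]
9. n3.val = 0  [b.env + 3]
10. n3.env = 8  [b.env * 3 + 17]
11. n7.env = 11  [terminal]
12. n8.off = false  [terminal]
13. n6.tag = true  [f.off == false]
14. n6.val = "zm"  ["zm"]
15. n6.hot = "vr"  ["vr"]
16. n9.acc = true  [B.pre > 29]
17. n9.off = false  [B.pre > 30]
18. n10.val = true  [terminal]
19. n11.lab = -5  [terminal]
20. n9.val = 7  [7]
21. n9.env = 23  [23]
22. n2.acc = false  [A₀.val > 0]
23. n2.off = -2  [A₁.val + B.pre - 39]
24. n13.sig = false  [false]
25. n13.pre = -5  [-5]
26. n14.lab = -4  [terminal]
27. n15.off = false  [terminal]
28. n13.acc = false  [B.sig == true]
29. n13.off = 28  [(if B.sig then B.pre else d.lab) + 32]
30. n16.val = false  [terminal]
31. n17.sig = true  [B₀.off > 27]
32. n17.pre = 17  [17]
33. n18.off = true  [terminal]
34. n19.lab = 23  [terminal]
35. n20.off = true  [terminal]
36. n17.acc = false  [d.lab > 23]
37. n17.off = 28  [d.lab + 5]
38. n12.tag = true  [B₁.off > 27]
39. n12.val = "xz"  ["xz"]
40. n12.hot = "uq"  ["uq"]
41. n21.off = false  [terminal]
42. n1.val = 5  [5]
43. n1.env = 24  [B.off + 26]
44. n22.val = false  [terminal]
45. n23.sig = true  [A.env > 23]
46. n23.pre = 21  [A.val + 16]
47. n24.lab = 29  [terminal]
48. n25.env = 19  [terminal]
49. n23.acc = true  [B.pre > 20]
50. n23.off = 16  [B.pre - 5]
51. n0.tag = false  [A.val > 5]
52. n0.val = "qz"  ["qz"]
53. n0.hot = "qw"  ["qw"]

true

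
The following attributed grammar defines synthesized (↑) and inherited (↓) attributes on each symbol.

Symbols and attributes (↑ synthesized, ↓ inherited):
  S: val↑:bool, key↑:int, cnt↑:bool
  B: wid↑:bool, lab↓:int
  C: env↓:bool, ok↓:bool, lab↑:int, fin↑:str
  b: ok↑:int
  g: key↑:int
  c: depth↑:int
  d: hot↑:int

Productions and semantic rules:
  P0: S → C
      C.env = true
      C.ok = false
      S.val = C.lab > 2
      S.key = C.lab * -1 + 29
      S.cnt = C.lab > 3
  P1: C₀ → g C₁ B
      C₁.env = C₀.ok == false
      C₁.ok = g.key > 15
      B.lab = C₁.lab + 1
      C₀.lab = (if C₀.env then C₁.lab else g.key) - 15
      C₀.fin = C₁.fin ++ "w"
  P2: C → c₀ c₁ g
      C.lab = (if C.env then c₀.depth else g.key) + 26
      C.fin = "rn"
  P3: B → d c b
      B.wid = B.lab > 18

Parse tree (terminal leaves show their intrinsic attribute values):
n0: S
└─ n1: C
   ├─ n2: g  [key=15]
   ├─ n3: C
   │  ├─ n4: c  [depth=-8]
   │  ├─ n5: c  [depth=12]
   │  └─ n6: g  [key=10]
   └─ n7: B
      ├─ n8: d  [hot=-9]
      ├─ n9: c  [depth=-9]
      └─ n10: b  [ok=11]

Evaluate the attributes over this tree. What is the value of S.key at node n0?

1. n1.env = true  [true]
2. n1.ok = false  [false]
3. n2.key = 15  [terminal]
4. n3.env = true  [C₀.ok == false]
5. n3.ok = false  [g.key > 15]
6. n4.depth = -8  [terminal]
7. n5.depth = 12  [terminal]
8. n6.key = 10  [terminal]
9. n3.lab = 18  [(if C.env then c₀.depth else g.key) + 26]
10. n3.fin = "rn"  ["rn"]
11. n7.lab = 19  [C₁.lab + 1]
12. n8.hot = -9  [terminal]
13. n9.depth = -9  [terminal]
14. n10.ok = 11  [terminal]
15. n7.wid = true  [B.lab > 18]
16. n1.lab = 3  [(if C₀.env then C₁.lab else g.key) - 15]
17. n1.fin = "rnw"  [C₁.fin ++ "w"]
18. n0.val = true  [C.lab > 2]
19. n0.key = 26  [C.lab * -1 + 29]
20. n0.cnt = false  [C.lab > 3]

26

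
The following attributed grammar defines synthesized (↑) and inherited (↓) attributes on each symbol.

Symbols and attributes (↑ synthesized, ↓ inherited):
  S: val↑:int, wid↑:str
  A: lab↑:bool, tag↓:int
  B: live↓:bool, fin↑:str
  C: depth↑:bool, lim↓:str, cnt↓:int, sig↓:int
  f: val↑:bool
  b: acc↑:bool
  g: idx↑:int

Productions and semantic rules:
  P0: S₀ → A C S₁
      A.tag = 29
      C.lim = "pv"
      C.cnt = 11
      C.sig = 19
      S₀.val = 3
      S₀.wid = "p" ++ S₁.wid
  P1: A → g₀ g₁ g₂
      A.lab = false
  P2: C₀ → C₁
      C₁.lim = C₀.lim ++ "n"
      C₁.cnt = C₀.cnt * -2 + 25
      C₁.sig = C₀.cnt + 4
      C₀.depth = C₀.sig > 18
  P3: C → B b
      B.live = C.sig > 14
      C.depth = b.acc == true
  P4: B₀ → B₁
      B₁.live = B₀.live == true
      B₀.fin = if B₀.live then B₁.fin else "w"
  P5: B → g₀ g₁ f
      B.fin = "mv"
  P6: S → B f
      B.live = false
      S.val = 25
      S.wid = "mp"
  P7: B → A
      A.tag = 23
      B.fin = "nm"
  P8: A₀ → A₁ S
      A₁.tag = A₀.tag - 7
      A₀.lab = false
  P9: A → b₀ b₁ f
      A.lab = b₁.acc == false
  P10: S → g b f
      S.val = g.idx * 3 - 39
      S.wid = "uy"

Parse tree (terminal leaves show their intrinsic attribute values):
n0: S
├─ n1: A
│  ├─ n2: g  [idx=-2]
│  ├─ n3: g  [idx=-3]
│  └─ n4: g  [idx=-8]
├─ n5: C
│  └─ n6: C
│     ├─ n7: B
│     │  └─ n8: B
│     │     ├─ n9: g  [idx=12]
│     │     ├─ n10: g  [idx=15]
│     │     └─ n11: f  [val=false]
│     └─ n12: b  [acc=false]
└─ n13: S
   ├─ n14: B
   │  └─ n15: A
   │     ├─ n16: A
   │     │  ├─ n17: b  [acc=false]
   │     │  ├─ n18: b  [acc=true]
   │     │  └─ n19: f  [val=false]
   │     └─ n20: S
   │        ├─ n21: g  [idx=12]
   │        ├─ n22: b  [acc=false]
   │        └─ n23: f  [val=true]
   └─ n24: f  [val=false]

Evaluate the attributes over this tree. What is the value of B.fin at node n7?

"mv"

1. n1.tag = 29  [29]
2. n2.idx = -2  [terminal]
3. n3.idx = -3  [terminal]
4. n4.idx = -8  [terminal]
5. n1.lab = false  [false]
6. n5.lim = "pv"  ["pv"]
7. n5.cnt = 11  [11]
8. n5.sig = 19  [19]
9. n6.lim = "pvn"  [C₀.lim ++ "n"]
10. n6.cnt = 3  [C₀.cnt * -2 + 25]
11. n6.sig = 15  [C₀.cnt + 4]
12. n7.live = true  [C.sig > 14]
13. n8.live = true  [B₀.live == true]
14. n9.idx = 12  [terminal]
15. n10.idx = 15  [terminal]
16. n11.val = false  [terminal]
17. n8.fin = "mv"  ["mv"]
18. n7.fin = "mv"  [if B₀.live then B₁.fin else "w"]
19. n12.acc = false  [terminal]
20. n6.depth = false  [b.acc == true]
21. n5.depth = true  [C₀.sig > 18]
22. n14.live = false  [false]
23. n15.tag = 23  [23]
24. n16.tag = 16  [A₀.tag - 7]
25. n17.acc = false  [terminal]
26. n18.acc = true  [terminal]
27. n19.val = false  [terminal]
28. n16.lab = false  [b₁.acc == false]
29. n21.idx = 12  [terminal]
30. n22.acc = false  [terminal]
31. n23.val = true  [terminal]
32. n20.val = -3  [g.idx * 3 - 39]
33. n20.wid = "uy"  ["uy"]
34. n15.lab = false  [false]
35. n14.fin = "nm"  ["nm"]
36. n24.val = false  [terminal]
37. n13.val = 25  [25]
38. n13.wid = "mp"  ["mp"]
39. n0.val = 3  [3]
40. n0.wid = "pmp"  ["p" ++ S₁.wid]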